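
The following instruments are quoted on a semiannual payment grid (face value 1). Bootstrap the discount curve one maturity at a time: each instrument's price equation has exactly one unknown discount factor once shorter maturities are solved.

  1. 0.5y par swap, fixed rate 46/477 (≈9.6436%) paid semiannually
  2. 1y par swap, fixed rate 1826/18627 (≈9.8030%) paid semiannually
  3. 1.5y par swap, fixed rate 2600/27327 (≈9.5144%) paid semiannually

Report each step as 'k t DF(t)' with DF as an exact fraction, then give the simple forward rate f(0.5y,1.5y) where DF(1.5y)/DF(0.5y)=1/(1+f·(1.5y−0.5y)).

1 1/2 477/500
2 1 9087/10000
3 3/2 87/100
f(0.5y,1.5y) = ((477/500)/(87/100) − 1)/(1) = 14/145 ≈ 9.6552%

step 1 [0.5y] swap r/2=23/477: DF=(1 − 23/477·(0))/(1+23/477) = 477/500 ≈ 0.954000
step 2 [1y] swap r/2=913/18627: DF=(1 − 913/18627·(0.954000))/(1+913/18627) = 9087/10000 ≈ 0.908700
step 3 [1.5y] swap r/2=1300/27327: DF=(1 − 1300/27327·(0.954000+0.908700))/(1+1300/27327) = 87/100 ≈ 0.870000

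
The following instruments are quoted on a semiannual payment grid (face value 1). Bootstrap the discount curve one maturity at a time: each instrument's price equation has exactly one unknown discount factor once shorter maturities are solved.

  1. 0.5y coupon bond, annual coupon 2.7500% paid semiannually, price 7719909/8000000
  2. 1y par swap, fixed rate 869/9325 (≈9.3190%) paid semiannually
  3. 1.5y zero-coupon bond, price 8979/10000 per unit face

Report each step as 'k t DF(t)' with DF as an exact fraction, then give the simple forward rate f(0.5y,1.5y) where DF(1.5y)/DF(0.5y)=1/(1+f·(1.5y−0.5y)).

1 1/2 9519/10000
2 1 9131/10000
3 3/2 8979/10000
f(0.5y,1.5y) = ((9519/10000)/(8979/10000) − 1)/(1) = 180/2993 ≈ 6.0140%

step 1 [0.5y] bond c/2=11/800: DF=(7719909/8000000 − 11/800·(0))/(1+11/800) = 9519/10000 ≈ 0.951900
step 2 [1y] swap r/2=869/18650: DF=(1 − 869/18650·(0.951900))/(1+869/18650) = 9131/10000 ≈ 0.913100
step 3 [1.5y] zero: DF = P = 8979/10000 ≈ 0.897900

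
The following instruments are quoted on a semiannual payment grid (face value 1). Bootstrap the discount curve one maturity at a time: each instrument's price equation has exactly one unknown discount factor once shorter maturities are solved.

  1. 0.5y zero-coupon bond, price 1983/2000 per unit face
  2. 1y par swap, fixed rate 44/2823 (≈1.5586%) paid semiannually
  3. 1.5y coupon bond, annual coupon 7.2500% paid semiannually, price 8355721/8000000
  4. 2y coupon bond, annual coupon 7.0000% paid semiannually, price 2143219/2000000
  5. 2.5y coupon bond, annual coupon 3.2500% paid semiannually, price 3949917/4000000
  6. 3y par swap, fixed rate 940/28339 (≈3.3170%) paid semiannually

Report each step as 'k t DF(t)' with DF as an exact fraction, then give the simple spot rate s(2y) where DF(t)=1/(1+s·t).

step 1 [0.5y] zero: DF = P = 1983/2000 ≈ 0.991500
step 2 [1y] swap r/2=22/2823: DF=(1 − 22/2823·(0.991500))/(1+22/2823) = 4923/5000 ≈ 0.984600
step 3 [1.5y] bond c/2=29/800: DF=(8355721/8000000 − 29/800·(0.991500+0.984600))/(1+29/800) = 2347/2500 ≈ 0.938800
step 4 [2y] bond c/2=7/200: DF=(2143219/2000000 − 7/200·(0.991500+0.984600+0.938800))/(1+7/200) = 1171/1250 ≈ 0.936800
step 5 [2.5y] bond c/2=13/800: DF=(3949917/4000000 − 13/800·(0.991500+0.984600+0.938800+0.936800))/(1+13/800) = 9101/10000 ≈ 0.910100
step 6 [3y] swap r/2=470/28339: DF=(1 − 470/28339·(0.991500+0.984600+0.938800+0.936800+0.910100))/(1+470/28339) = 453/500 ≈ 0.906000

1 1/2 1983/2000
2 1 4923/5000
3 3/2 2347/2500
4 2 1171/1250
5 5/2 9101/10000
6 3 453/500
s(2y) = (1/(1171/1250) − 1)/(2) = 79/2342 ≈ 3.3732%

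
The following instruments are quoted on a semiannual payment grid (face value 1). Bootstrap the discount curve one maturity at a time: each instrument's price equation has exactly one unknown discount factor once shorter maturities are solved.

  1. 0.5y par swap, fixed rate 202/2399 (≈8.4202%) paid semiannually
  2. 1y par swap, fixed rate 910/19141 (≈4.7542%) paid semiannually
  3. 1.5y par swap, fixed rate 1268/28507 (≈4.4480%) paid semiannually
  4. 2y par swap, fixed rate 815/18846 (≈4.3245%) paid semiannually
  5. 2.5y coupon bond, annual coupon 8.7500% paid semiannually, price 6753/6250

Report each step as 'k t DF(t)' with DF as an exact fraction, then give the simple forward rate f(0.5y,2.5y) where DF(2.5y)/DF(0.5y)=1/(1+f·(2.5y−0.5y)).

step 1 [0.5y] swap r/2=101/2399: DF=(1 − 101/2399·(0))/(1+101/2399) = 2399/2500 ≈ 0.959600
step 2 [1y] swap r/2=455/19141: DF=(1 − 455/19141·(0.959600))/(1+455/19141) = 1909/2000 ≈ 0.954500
step 3 [1.5y] swap r/2=634/28507: DF=(1 − 634/28507·(0.959600+0.954500))/(1+634/28507) = 4683/5000 ≈ 0.936600
step 4 [2y] swap r/2=815/37692: DF=(1 − 815/37692·(0.959600+0.954500+0.936600))/(1+815/37692) = 1837/2000 ≈ 0.918500
step 5 [2.5y] bond c/2=7/160: DF=(6753/6250 − 7/160·(0.959600+0.954500+0.936600+0.918500))/(1+7/160) = 2193/2500 ≈ 0.877200

1 1/2 2399/2500
2 1 1909/2000
3 3/2 4683/5000
4 2 1837/2000
5 5/2 2193/2500
f(0.5y,2.5y) = ((2399/2500)/(2193/2500) − 1)/(2) = 103/2193 ≈ 4.6968%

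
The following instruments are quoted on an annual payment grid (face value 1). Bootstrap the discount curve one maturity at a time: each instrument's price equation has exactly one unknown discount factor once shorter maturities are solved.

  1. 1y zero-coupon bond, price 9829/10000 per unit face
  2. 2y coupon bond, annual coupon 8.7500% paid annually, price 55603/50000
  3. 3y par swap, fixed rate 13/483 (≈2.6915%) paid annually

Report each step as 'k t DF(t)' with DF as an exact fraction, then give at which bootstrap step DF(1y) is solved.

1 1 9829/10000
2 2 1887/2000
3 3 9233/10000
DF(1y) is solved at step 1

step 1 [1y] zero: DF = P = 9829/10000 ≈ 0.982900
step 2 [2y] bond c/1=7/80: DF=(55603/50000 − 7/80·(0.982900))/(1+7/80) = 1887/2000 ≈ 0.943500
step 3 [3y] swap r/1=13/483: DF=(1 − 13/483·(0.982900+0.943500))/(1+13/483) = 9233/10000 ≈ 0.923300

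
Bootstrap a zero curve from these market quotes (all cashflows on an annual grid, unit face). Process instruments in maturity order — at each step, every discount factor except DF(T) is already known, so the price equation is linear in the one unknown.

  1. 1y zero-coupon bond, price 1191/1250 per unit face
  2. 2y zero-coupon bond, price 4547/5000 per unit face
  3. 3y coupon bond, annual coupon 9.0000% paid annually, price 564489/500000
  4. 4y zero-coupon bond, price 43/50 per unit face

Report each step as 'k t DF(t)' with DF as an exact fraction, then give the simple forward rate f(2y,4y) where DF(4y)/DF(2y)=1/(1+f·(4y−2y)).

1 1 1191/1250
2 2 4547/5000
3 3 441/500
4 4 43/50
f(2y,4y) = ((4547/5000)/(43/50) − 1)/(2) = 247/8600 ≈ 2.8721%

step 1 [1y] zero: DF = P = 1191/1250 ≈ 0.952800
step 2 [2y] zero: DF = P = 4547/5000 ≈ 0.909400
step 3 [3y] bond c/1=9/100: DF=(564489/500000 − 9/100·(0.952800+0.909400))/(1+9/100) = 441/500 ≈ 0.882000
step 4 [4y] zero: DF = P = 43/50 ≈ 0.860000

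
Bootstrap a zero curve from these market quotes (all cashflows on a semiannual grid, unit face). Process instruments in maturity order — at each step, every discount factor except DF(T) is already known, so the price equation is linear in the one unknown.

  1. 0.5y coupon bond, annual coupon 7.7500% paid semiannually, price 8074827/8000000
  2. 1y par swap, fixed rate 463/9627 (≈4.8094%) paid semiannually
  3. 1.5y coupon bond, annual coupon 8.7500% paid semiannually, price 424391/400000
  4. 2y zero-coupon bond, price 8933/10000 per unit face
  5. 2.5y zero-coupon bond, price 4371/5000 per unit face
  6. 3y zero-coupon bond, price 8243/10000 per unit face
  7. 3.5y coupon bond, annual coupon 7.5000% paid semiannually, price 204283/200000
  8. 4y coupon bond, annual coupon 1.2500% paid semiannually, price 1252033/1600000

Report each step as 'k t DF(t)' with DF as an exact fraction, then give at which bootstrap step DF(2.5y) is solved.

step 1 [0.5y] bond c/2=31/800: DF=(8074827/8000000 − 31/800·(0))/(1+31/800) = 9717/10000 ≈ 0.971700
step 2 [1y] swap r/2=463/19254: DF=(1 − 463/19254·(0.971700))/(1+463/19254) = 9537/10000 ≈ 0.953700
step 3 [1.5y] bond c/2=7/160: DF=(424391/400000 − 7/160·(0.971700+0.953700))/(1+7/160) = 4679/5000 ≈ 0.935800
step 4 [2y] zero: DF = P = 8933/10000 ≈ 0.893300
step 5 [2.5y] zero: DF = P = 4371/5000 ≈ 0.874200
step 6 [3y] zero: DF = P = 8243/10000 ≈ 0.824300
step 7 [3.5y] bond c/2=3/80: DF=(204283/200000 − 3/80·(0.971700+0.953700+0.935800+0.893300+0.874200+0.824300))/(1+3/80) = 3937/5000 ≈ 0.787400
step 8 [4y] bond c/2=1/160: DF=(1252033/1600000 − 1/160·(0.971700+0.953700+0.935800+0.893300+0.874200+0.824300+0.787400))/(1+1/160) = 7389/10000 ≈ 0.738900

1 1/2 9717/10000
2 1 9537/10000
3 3/2 4679/5000
4 2 8933/10000
5 5/2 4371/5000
6 3 8243/10000
7 7/2 3937/5000
8 4 7389/10000
DF(2.5y) is solved at step 5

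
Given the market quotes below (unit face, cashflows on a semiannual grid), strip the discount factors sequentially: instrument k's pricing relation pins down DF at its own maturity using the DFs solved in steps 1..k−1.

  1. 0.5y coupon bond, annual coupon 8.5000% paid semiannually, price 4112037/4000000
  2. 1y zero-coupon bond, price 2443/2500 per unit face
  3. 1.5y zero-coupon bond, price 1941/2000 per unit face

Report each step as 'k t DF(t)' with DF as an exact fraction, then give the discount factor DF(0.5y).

1 1/2 9861/10000
2 1 2443/2500
3 3/2 1941/2000
DF(0.5y) = 9861/10000 ≈ 0.986100

step 1 [0.5y] bond c/2=17/400: DF=(4112037/4000000 − 17/400·(0))/(1+17/400) = 9861/10000 ≈ 0.986100
step 2 [1y] zero: DF = P = 2443/2500 ≈ 0.977200
step 3 [1.5y] zero: DF = P = 1941/2000 ≈ 0.970500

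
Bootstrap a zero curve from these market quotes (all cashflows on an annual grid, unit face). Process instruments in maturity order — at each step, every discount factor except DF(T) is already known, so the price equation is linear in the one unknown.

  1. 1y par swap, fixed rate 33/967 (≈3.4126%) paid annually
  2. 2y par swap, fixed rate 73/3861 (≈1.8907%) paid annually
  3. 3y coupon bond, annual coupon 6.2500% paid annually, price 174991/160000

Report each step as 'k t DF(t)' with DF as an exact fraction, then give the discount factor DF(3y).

step 1 [1y] swap r/1=33/967: DF=(1 − 33/967·(0))/(1+33/967) = 967/1000 ≈ 0.967000
step 2 [2y] swap r/1=73/3861: DF=(1 − 73/3861·(0.967000))/(1+73/3861) = 1927/2000 ≈ 0.963500
step 3 [3y] bond c/1=1/16: DF=(174991/160000 − 1/16·(0.967000+0.963500))/(1+1/16) = 4579/5000 ≈ 0.915800

1 1 967/1000
2 2 1927/2000
3 3 4579/5000
DF(3y) = 4579/5000 ≈ 0.915800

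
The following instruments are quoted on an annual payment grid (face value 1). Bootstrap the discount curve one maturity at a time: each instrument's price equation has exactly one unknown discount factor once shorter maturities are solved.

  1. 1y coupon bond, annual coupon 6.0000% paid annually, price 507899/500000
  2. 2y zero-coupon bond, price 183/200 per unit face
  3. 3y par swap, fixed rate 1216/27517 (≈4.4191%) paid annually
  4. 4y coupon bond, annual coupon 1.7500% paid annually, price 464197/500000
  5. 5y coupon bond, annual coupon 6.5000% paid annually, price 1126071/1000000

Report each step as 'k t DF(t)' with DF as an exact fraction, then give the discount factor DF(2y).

step 1 [1y] bond c/1=3/50: DF=(507899/500000 − 3/50·(0))/(1+3/50) = 9583/10000 ≈ 0.958300
step 2 [2y] zero: DF = P = 183/200 ≈ 0.915000
step 3 [3y] swap r/1=1216/27517: DF=(1 − 1216/27517·(0.958300+0.915000))/(1+1216/27517) = 549/625 ≈ 0.878400
step 4 [4y] bond c/1=7/400: DF=(464197/500000 − 7/400·(0.958300+0.915000+0.878400))/(1+7/400) = 8651/10000 ≈ 0.865100
step 5 [5y] bond c/1=13/200: DF=(1126071/1000000 − 13/200·(0.958300+0.915000+0.878400+0.865100))/(1+13/200) = 4183/5000 ≈ 0.836600

1 1 9583/10000
2 2 183/200
3 3 549/625
4 4 8651/10000
5 5 4183/5000
DF(2y) = 183/200 ≈ 0.915000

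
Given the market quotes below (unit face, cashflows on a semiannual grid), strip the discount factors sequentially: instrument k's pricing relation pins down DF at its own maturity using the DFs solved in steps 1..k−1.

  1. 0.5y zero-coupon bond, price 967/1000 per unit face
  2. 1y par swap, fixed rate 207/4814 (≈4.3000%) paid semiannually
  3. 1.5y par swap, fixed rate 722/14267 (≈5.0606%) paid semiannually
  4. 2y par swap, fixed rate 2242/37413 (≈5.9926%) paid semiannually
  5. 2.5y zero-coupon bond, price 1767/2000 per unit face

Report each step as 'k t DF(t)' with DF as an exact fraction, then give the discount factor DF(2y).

1 1/2 967/1000
2 1 4793/5000
3 3/2 4639/5000
4 2 8879/10000
5 5/2 1767/2000
DF(2y) = 8879/10000 ≈ 0.887900

step 1 [0.5y] zero: DF = P = 967/1000 ≈ 0.967000
step 2 [1y] swap r/2=207/9628: DF=(1 − 207/9628·(0.967000))/(1+207/9628) = 4793/5000 ≈ 0.958600
step 3 [1.5y] swap r/2=361/14267: DF=(1 − 361/14267·(0.967000+0.958600))/(1+361/14267) = 4639/5000 ≈ 0.927800
step 4 [2y] swap r/2=1121/37413: DF=(1 − 1121/37413·(0.967000+0.958600+0.927800))/(1+1121/37413) = 8879/10000 ≈ 0.887900
step 5 [2.5y] zero: DF = P = 1767/2000 ≈ 0.883500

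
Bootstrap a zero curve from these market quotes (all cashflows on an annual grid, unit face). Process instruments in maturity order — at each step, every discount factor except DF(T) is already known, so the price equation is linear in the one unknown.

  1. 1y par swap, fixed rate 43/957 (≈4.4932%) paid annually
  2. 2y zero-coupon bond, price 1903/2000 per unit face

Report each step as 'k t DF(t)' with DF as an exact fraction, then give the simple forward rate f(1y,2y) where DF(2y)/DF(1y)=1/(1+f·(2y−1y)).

1 1 957/1000
2 2 1903/2000
f(1y,2y) = ((957/1000)/(1903/2000) − 1)/(1) = 1/173 ≈ 0.5780%

step 1 [1y] swap r/1=43/957: DF=(1 − 43/957·(0))/(1+43/957) = 957/1000 ≈ 0.957000
step 2 [2y] zero: DF = P = 1903/2000 ≈ 0.951500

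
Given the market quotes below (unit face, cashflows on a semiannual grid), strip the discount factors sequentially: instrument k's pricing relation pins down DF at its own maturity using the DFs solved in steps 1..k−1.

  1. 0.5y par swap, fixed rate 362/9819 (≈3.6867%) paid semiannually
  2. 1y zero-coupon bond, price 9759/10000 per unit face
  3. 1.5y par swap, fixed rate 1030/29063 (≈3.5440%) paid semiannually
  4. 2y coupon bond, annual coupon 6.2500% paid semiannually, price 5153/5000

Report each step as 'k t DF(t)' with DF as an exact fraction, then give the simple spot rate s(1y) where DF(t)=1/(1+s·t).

1 1/2 9819/10000
2 1 9759/10000
3 3/2 1897/2000
4 2 9113/10000
s(1y) = (1/(9759/10000) − 1)/(1) = 241/9759 ≈ 2.4695%

step 1 [0.5y] swap r/2=181/9819: DF=(1 − 181/9819·(0))/(1+181/9819) = 9819/10000 ≈ 0.981900
step 2 [1y] zero: DF = P = 9759/10000 ≈ 0.975900
step 3 [1.5y] swap r/2=515/29063: DF=(1 − 515/29063·(0.981900+0.975900))/(1+515/29063) = 1897/2000 ≈ 0.948500
step 4 [2y] bond c/2=1/32: DF=(5153/5000 − 1/32·(0.981900+0.975900+0.948500))/(1+1/32) = 9113/10000 ≈ 0.911300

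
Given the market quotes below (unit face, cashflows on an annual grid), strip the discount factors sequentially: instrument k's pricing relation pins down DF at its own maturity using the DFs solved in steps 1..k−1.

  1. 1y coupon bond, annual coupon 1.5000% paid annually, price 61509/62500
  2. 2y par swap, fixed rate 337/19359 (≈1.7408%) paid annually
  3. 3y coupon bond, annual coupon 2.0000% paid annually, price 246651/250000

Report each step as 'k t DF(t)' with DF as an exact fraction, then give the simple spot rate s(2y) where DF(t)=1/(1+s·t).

1 1 606/625
2 2 9663/10000
3 3 9293/10000
s(2y) = (1/(9663/10000) − 1)/(2) = 337/19326 ≈ 1.7438%

step 1 [1y] bond c/1=3/200: DF=(61509/62500 − 3/200·(0))/(1+3/200) = 606/625 ≈ 0.969600
step 2 [2y] swap r/1=337/19359: DF=(1 − 337/19359·(0.969600))/(1+337/19359) = 9663/10000 ≈ 0.966300
step 3 [3y] bond c/1=1/50: DF=(246651/250000 − 1/50·(0.969600+0.966300))/(1+1/50) = 9293/10000 ≈ 0.929300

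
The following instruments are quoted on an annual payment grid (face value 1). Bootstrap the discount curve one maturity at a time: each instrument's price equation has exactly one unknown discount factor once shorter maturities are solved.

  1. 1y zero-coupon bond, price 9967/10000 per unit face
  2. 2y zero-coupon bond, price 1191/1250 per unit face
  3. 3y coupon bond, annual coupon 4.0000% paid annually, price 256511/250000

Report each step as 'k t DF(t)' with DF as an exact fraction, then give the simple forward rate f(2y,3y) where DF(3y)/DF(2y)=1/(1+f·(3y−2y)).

1 1 9967/10000
2 2 1191/1250
3 3 2279/2500
f(2y,3y) = ((1191/1250)/(2279/2500) − 1)/(1) = 103/2279 ≈ 4.5195%

step 1 [1y] zero: DF = P = 9967/10000 ≈ 0.996700
step 2 [2y] zero: DF = P = 1191/1250 ≈ 0.952800
step 3 [3y] bond c/1=1/25: DF=(256511/250000 − 1/25·(0.996700+0.952800))/(1+1/25) = 2279/2500 ≈ 0.911600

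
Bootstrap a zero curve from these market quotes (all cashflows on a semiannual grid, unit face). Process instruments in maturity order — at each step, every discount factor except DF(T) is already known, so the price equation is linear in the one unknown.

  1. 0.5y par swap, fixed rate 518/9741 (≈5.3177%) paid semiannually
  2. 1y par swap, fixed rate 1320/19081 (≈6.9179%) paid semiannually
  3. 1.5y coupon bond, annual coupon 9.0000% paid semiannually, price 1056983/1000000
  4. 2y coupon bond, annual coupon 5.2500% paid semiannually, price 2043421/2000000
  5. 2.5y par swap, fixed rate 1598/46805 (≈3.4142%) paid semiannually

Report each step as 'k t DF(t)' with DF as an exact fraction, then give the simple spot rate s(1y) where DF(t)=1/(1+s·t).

1 1/2 9741/10000
2 1 467/500
3 3/2 9293/10000
4 2 923/1000
5 5/2 9201/10000
s(1y) = (1/(467/500) − 1)/(1) = 33/467 ≈ 7.0664%

step 1 [0.5y] swap r/2=259/9741: DF=(1 − 259/9741·(0))/(1+259/9741) = 9741/10000 ≈ 0.974100
step 2 [1y] swap r/2=660/19081: DF=(1 − 660/19081·(0.974100))/(1+660/19081) = 467/500 ≈ 0.934000
step 3 [1.5y] bond c/2=9/200: DF=(1056983/1000000 − 9/200·(0.974100+0.934000))/(1+9/200) = 9293/10000 ≈ 0.929300
step 4 [2y] bond c/2=21/800: DF=(2043421/2000000 − 21/800·(0.974100+0.934000+0.929300))/(1+21/800) = 923/1000 ≈ 0.923000
step 5 [2.5y] swap r/2=799/46805: DF=(1 − 799/46805·(0.974100+0.934000+0.929300+0.923000))/(1+799/46805) = 9201/10000 ≈ 0.920100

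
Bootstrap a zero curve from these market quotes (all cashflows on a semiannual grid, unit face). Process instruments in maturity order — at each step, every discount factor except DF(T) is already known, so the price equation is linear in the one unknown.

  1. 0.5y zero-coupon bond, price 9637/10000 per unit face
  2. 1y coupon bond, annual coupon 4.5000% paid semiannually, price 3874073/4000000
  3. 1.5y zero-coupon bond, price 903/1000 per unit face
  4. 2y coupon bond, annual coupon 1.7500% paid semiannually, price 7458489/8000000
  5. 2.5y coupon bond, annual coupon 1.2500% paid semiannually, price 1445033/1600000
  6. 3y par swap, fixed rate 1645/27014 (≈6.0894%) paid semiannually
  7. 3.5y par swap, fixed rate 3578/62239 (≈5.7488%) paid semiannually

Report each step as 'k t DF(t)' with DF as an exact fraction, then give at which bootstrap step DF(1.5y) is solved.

1 1/2 9637/10000
2 1 463/500
3 3/2 903/1000
4 2 9/10
5 5/2 4373/5000
6 3 1671/2000
7 7/2 8211/10000
DF(1.5y) is solved at step 3

step 1 [0.5y] zero: DF = P = 9637/10000 ≈ 0.963700
step 2 [1y] bond c/2=9/400: DF=(3874073/4000000 − 9/400·(0.963700))/(1+9/400) = 463/500 ≈ 0.926000
step 3 [1.5y] zero: DF = P = 903/1000 ≈ 0.903000
step 4 [2y] bond c/2=7/800: DF=(7458489/8000000 − 7/800·(0.963700+0.926000+0.903000))/(1+7/800) = 9/10 ≈ 0.900000
step 5 [2.5y] bond c/2=1/160: DF=(1445033/1600000 − 1/160·(0.963700+0.926000+0.903000+0.900000))/(1+1/160) = 4373/5000 ≈ 0.874600
step 6 [3y] swap r/2=1645/54028: DF=(1 − 1645/54028·(0.963700+0.926000+0.903000+0.900000+0.874600))/(1+1645/54028) = 1671/2000 ≈ 0.835500
step 7 [3.5y] swap r/2=1789/62239: DF=(1 − 1789/62239·(0.963700+0.926000+0.903000+0.900000+0.874600+0.835500))/(1+1789/62239) = 8211/10000 ≈ 0.821100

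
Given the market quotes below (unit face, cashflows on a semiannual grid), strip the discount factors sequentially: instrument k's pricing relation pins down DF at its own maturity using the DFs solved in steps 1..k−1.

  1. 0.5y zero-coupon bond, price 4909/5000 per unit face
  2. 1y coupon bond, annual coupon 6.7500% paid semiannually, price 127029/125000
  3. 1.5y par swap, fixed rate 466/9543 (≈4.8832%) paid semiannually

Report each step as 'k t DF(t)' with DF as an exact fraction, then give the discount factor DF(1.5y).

step 1 [0.5y] zero: DF = P = 4909/5000 ≈ 0.981800
step 2 [1y] bond c/2=27/800: DF=(127029/125000 − 27/800·(0.981800))/(1+27/800) = 951/1000 ≈ 0.951000
step 3 [1.5y] swap r/2=233/9543: DF=(1 − 233/9543·(0.981800+0.951000))/(1+233/9543) = 9301/10000 ≈ 0.930100

1 1/2 4909/5000
2 1 951/1000
3 3/2 9301/10000
DF(1.5y) = 9301/10000 ≈ 0.930100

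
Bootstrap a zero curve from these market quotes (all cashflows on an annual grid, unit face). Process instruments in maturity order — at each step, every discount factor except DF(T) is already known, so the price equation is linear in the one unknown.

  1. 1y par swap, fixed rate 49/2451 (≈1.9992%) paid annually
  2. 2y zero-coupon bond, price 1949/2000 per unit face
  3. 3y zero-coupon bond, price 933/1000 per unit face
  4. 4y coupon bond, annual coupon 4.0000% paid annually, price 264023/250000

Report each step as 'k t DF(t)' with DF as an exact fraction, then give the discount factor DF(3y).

1 1 2451/2500
2 2 1949/2000
3 3 933/1000
4 4 2261/2500
DF(3y) = 933/1000 ≈ 0.933000

step 1 [1y] swap r/1=49/2451: DF=(1 − 49/2451·(0))/(1+49/2451) = 2451/2500 ≈ 0.980400
step 2 [2y] zero: DF = P = 1949/2000 ≈ 0.974500
step 3 [3y] zero: DF = P = 933/1000 ≈ 0.933000
step 4 [4y] bond c/1=1/25: DF=(264023/250000 − 1/25·(0.980400+0.974500+0.933000))/(1+1/25) = 2261/2500 ≈ 0.904400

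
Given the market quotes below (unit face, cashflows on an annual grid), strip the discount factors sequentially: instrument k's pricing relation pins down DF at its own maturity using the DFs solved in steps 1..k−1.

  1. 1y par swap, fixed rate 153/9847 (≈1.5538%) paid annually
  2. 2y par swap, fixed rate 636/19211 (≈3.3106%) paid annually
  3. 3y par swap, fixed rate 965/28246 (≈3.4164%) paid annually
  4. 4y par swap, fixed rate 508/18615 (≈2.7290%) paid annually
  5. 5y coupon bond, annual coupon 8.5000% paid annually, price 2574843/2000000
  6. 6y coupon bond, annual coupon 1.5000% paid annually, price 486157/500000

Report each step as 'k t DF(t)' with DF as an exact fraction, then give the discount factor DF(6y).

step 1 [1y] swap r/1=153/9847: DF=(1 − 153/9847·(0))/(1+153/9847) = 9847/10000 ≈ 0.984700
step 2 [2y] swap r/1=636/19211: DF=(1 − 636/19211·(0.984700))/(1+636/19211) = 2341/2500 ≈ 0.936400
step 3 [3y] swap r/1=965/28246: DF=(1 − 965/28246·(0.984700+0.936400))/(1+965/28246) = 1807/2000 ≈ 0.903500
step 4 [4y] swap r/1=508/18615: DF=(1 − 508/18615·(0.984700+0.936400+0.903500))/(1+508/18615) = 1123/1250 ≈ 0.898400
step 5 [5y] bond c/1=17/200: DF=(2574843/2000000 − 17/200·(0.984700+0.936400+0.903500+0.898400))/(1+17/200) = 8949/10000 ≈ 0.894900
step 6 [6y] bond c/1=3/200: DF=(486157/500000 − 3/200·(0.984700+0.936400+0.903500+0.898400+0.894900))/(1+3/200) = 8897/10000 ≈ 0.889700

1 1 9847/10000
2 2 2341/2500
3 3 1807/2000
4 4 1123/1250
5 5 8949/10000
6 6 8897/10000
DF(6y) = 8897/10000 ≈ 0.889700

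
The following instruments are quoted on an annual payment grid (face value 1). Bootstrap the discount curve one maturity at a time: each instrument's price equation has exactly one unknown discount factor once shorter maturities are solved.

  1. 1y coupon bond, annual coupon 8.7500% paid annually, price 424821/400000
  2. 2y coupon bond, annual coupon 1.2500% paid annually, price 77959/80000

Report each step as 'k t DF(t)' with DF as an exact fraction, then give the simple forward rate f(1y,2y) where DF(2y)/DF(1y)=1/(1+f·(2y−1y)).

1 1 4883/5000
2 2 594/625
f(1y,2y) = ((4883/5000)/(594/625) − 1)/(1) = 131/4752 ≈ 2.7567%

step 1 [1y] bond c/1=7/80: DF=(424821/400000 − 7/80·(0))/(1+7/80) = 4883/5000 ≈ 0.976600
step 2 [2y] bond c/1=1/80: DF=(77959/80000 − 1/80·(0.976600))/(1+1/80) = 594/625 ≈ 0.950400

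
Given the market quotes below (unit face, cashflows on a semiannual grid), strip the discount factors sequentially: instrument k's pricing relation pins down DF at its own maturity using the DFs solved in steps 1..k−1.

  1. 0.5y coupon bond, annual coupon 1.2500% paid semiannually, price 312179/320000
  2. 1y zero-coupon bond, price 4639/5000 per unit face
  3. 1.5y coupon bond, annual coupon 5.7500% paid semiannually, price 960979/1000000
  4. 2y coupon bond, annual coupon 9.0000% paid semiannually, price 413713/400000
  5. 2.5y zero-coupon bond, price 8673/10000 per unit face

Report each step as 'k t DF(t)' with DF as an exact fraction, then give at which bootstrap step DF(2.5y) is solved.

1 1/2 1939/2000
2 1 4639/5000
3 3/2 8811/10000
4 2 8701/10000
5 5/2 8673/10000
DF(2.5y) is solved at step 5

step 1 [0.5y] bond c/2=1/160: DF=(312179/320000 − 1/160·(0))/(1+1/160) = 1939/2000 ≈ 0.969500
step 2 [1y] zero: DF = P = 4639/5000 ≈ 0.927800
step 3 [1.5y] bond c/2=23/800: DF=(960979/1000000 − 23/800·(0.969500+0.927800))/(1+23/800) = 8811/10000 ≈ 0.881100
step 4 [2y] bond c/2=9/200: DF=(413713/400000 − 9/200·(0.969500+0.927800+0.881100))/(1+9/200) = 8701/10000 ≈ 0.870100
step 5 [2.5y] zero: DF = P = 8673/10000 ≈ 0.867300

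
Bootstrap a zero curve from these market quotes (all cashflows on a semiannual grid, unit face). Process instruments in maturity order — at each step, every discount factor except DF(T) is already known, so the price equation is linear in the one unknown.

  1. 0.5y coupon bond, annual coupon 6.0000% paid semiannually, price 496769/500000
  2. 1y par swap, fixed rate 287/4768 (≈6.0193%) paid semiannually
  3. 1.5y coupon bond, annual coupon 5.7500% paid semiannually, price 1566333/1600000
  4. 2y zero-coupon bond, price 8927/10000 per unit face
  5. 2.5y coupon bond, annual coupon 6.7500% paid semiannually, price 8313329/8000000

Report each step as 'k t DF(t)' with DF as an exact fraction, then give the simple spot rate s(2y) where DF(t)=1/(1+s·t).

step 1 [0.5y] bond c/2=3/100: DF=(496769/500000 − 3/100·(0))/(1+3/100) = 4823/5000 ≈ 0.964600
step 2 [1y] swap r/2=287/9536: DF=(1 − 287/9536·(0.964600))/(1+287/9536) = 4713/5000 ≈ 0.942600
step 3 [1.5y] bond c/2=23/800: DF=(1566333/1600000 − 23/800·(0.964600+0.942600))/(1+23/800) = 8983/10000 ≈ 0.898300
step 4 [2y] zero: DF = P = 8927/10000 ≈ 0.892700
step 5 [2.5y] bond c/2=27/800: DF=(8313329/8000000 − 27/800·(0.964600+0.942600+0.898300+0.892700))/(1+27/800) = 1769/2000 ≈ 0.884500

1 1/2 4823/5000
2 1 4713/5000
3 3/2 8983/10000
4 2 8927/10000
5 5/2 1769/2000
s(2y) = (1/(8927/10000) − 1)/(2) = 1073/17854 ≈ 6.0099%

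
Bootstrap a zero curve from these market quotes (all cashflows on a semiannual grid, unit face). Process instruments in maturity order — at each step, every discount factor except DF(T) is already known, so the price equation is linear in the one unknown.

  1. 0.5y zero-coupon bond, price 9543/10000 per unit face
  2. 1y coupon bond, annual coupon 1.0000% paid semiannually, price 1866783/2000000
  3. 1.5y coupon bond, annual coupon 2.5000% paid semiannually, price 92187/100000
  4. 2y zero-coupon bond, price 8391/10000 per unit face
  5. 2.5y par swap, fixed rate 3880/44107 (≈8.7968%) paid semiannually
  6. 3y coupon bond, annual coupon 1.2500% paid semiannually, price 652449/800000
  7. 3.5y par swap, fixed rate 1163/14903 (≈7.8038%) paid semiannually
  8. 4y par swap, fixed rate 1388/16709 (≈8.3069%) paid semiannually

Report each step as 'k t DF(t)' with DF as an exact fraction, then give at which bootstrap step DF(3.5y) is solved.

step 1 [0.5y] zero: DF = P = 9543/10000 ≈ 0.954300
step 2 [1y] bond c/2=1/200: DF=(1866783/2000000 − 1/200·(0.954300))/(1+1/200) = 231/250 ≈ 0.924000
step 3 [1.5y] bond c/2=1/80: DF=(92187/100000 − 1/80·(0.954300+0.924000))/(1+1/80) = 8873/10000 ≈ 0.887300
step 4 [2y] zero: DF = P = 8391/10000 ≈ 0.839100
step 5 [2.5y] swap r/2=1940/44107: DF=(1 − 1940/44107·(0.954300+0.924000+0.887300+0.839100))/(1+1940/44107) = 403/500 ≈ 0.806000
step 6 [3y] bond c/2=1/160: DF=(652449/800000 − 1/160·(0.954300+0.924000+0.887300+0.839100+0.806000))/(1+1/160) = 7831/10000 ≈ 0.783100
step 7 [3.5y] swap r/2=1163/29806: DF=(1 − 1163/29806·(0.954300+0.924000+0.887300+0.839100+0.806000+0.783100))/(1+1163/29806) = 3837/5000 ≈ 0.767400
step 8 [4y] swap r/2=694/16709: DF=(1 − 694/16709·(0.954300+0.924000+0.887300+0.839100+0.806000+0.783100+0.767400))/(1+694/16709) = 903/1250 ≈ 0.722400

1 1/2 9543/10000
2 1 231/250
3 3/2 8873/10000
4 2 8391/10000
5 5/2 403/500
6 3 7831/10000
7 7/2 3837/5000
8 4 903/1250
DF(3.5y) is solved at step 7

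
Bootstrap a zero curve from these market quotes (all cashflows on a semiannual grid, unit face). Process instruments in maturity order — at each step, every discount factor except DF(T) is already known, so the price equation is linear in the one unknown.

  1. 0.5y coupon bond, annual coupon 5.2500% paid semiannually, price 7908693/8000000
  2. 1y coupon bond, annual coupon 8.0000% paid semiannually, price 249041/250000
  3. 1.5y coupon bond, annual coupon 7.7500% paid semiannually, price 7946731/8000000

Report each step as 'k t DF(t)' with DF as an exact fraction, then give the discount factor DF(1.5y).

step 1 [0.5y] bond c/2=21/800: DF=(7908693/8000000 − 21/800·(0))/(1+21/800) = 9633/10000 ≈ 0.963300
step 2 [1y] bond c/2=1/25: DF=(249041/250000 − 1/25·(0.963300))/(1+1/25) = 1151/1250 ≈ 0.920800
step 3 [1.5y] bond c/2=31/800: DF=(7946731/8000000 − 31/800·(0.963300+0.920800))/(1+31/800) = 443/500 ≈ 0.886000

1 1/2 9633/10000
2 1 1151/1250
3 3/2 443/500
DF(1.5y) = 443/500 ≈ 0.886000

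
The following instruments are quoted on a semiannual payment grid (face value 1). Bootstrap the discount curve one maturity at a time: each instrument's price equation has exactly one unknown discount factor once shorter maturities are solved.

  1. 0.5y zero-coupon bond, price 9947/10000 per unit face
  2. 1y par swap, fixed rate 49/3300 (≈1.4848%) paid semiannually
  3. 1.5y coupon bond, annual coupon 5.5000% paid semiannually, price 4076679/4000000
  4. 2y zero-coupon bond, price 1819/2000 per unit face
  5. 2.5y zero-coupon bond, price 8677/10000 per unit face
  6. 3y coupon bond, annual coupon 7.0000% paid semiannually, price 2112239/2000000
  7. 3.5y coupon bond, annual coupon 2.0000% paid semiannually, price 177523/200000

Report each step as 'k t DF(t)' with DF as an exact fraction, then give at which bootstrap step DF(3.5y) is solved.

step 1 [0.5y] zero: DF = P = 9947/10000 ≈ 0.994700
step 2 [1y] swap r/2=49/6600: DF=(1 − 49/6600·(0.994700))/(1+49/6600) = 9853/10000 ≈ 0.985300
step 3 [1.5y] bond c/2=11/400: DF=(4076679/4000000 − 11/400·(0.994700+0.985300))/(1+11/400) = 9389/10000 ≈ 0.938900
step 4 [2y] zero: DF = P = 1819/2000 ≈ 0.909500
step 5 [2.5y] zero: DF = P = 8677/10000 ≈ 0.867700
step 6 [3y] bond c/2=7/200: DF=(2112239/2000000 − 7/200·(0.994700+0.985300+0.938900+0.909500+0.867700))/(1+7/200) = 1077/1250 ≈ 0.861600
step 7 [3.5y] bond c/2=1/100: DF=(177523/200000 − 1/100·(0.994700+0.985300+0.938900+0.909500+0.867700+0.861600))/(1+1/100) = 4119/5000 ≈ 0.823800

1 1/2 9947/10000
2 1 9853/10000
3 3/2 9389/10000
4 2 1819/2000
5 5/2 8677/10000
6 3 1077/1250
7 7/2 4119/5000
DF(3.5y) is solved at step 7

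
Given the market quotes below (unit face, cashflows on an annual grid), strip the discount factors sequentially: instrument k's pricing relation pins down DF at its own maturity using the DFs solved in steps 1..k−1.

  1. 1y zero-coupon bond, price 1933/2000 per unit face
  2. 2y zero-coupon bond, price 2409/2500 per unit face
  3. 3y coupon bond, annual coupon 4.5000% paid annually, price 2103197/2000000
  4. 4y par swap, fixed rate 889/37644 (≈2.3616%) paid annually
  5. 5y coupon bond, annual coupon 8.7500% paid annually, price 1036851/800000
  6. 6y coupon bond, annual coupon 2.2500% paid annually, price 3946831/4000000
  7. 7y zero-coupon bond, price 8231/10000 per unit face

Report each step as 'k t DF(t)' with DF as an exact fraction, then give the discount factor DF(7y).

1 1 1933/2000
2 2 2409/2500
3 3 577/625
4 4 9111/10000
5 5 8889/10000
6 6 4313/5000
7 7 8231/10000
DF(7y) = 8231/10000 ≈ 0.823100

step 1 [1y] zero: DF = P = 1933/2000 ≈ 0.966500
step 2 [2y] zero: DF = P = 2409/2500 ≈ 0.963600
step 3 [3y] bond c/1=9/200: DF=(2103197/2000000 − 9/200·(0.966500+0.963600))/(1+9/200) = 577/625 ≈ 0.923200
step 4 [4y] swap r/1=889/37644: DF=(1 − 889/37644·(0.966500+0.963600+0.923200))/(1+889/37644) = 9111/10000 ≈ 0.911100
step 5 [5y] bond c/1=7/80: DF=(1036851/800000 − 7/80·(0.966500+0.963600+0.923200+0.911100))/(1+7/80) = 8889/10000 ≈ 0.888900
step 6 [6y] bond c/1=9/400: DF=(3946831/4000000 − 9/400·(0.966500+0.963600+0.923200+0.911100+0.888900))/(1+9/400) = 4313/5000 ≈ 0.862600
step 7 [7y] zero: DF = P = 8231/10000 ≈ 0.823100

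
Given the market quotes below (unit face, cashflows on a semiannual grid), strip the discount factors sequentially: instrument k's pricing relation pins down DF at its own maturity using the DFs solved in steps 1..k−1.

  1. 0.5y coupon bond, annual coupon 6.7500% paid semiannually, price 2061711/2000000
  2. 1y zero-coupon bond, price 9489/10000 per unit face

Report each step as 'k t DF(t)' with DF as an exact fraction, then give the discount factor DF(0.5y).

step 1 [0.5y] bond c/2=27/800: DF=(2061711/2000000 − 27/800·(0))/(1+27/800) = 2493/2500 ≈ 0.997200
step 2 [1y] zero: DF = P = 9489/10000 ≈ 0.948900

1 1/2 2493/2500
2 1 9489/10000
DF(0.5y) = 2493/2500 ≈ 0.997200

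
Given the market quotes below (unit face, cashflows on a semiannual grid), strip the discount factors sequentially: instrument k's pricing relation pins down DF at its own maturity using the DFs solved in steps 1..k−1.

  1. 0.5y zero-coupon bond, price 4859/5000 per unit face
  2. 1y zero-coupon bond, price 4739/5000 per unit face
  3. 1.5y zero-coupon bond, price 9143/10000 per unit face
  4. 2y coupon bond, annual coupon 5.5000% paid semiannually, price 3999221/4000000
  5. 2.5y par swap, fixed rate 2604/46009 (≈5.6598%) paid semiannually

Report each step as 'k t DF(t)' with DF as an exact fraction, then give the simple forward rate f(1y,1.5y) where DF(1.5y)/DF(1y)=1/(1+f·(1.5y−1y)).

step 1 [0.5y] zero: DF = P = 4859/5000 ≈ 0.971800
step 2 [1y] zero: DF = P = 4739/5000 ≈ 0.947800
step 3 [1.5y] zero: DF = P = 9143/10000 ≈ 0.914300
step 4 [2y] bond c/2=11/400: DF=(3999221/4000000 − 11/400·(0.971800+0.947800+0.914300))/(1+11/400) = 2243/2500 ≈ 0.897200
step 5 [2.5y] swap r/2=1302/46009: DF=(1 − 1302/46009·(0.971800+0.947800+0.914300+0.897200))/(1+1302/46009) = 4349/5000 ≈ 0.869800

1 1/2 4859/5000
2 1 4739/5000
3 3/2 9143/10000
4 2 2243/2500
5 5/2 4349/5000
f(1y,1.5y) = ((4739/5000)/(9143/10000) − 1)/(1/2) = 670/9143 ≈ 7.3280%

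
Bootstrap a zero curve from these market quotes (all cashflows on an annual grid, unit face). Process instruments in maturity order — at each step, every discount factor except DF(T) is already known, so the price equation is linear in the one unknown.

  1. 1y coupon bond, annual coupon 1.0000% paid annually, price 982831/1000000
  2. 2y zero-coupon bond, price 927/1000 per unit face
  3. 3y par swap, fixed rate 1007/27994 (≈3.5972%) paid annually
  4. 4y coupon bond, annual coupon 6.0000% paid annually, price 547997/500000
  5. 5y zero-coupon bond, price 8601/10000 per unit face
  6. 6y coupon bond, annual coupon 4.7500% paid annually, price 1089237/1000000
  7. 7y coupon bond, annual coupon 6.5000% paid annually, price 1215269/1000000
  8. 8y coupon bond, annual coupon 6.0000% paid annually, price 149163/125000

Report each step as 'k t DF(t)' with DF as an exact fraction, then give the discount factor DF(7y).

1 1 9731/10000
2 2 927/1000
3 3 8993/10000
4 4 1751/2000
5 5 8601/10000
6 6 4171/5000
7 7 4067/5000
8 8 3879/5000
DF(7y) = 4067/5000 ≈ 0.813400

step 1 [1y] bond c/1=1/100: DF=(982831/1000000 − 1/100·(0))/(1+1/100) = 9731/10000 ≈ 0.973100
step 2 [2y] zero: DF = P = 927/1000 ≈ 0.927000
step 3 [3y] swap r/1=1007/27994: DF=(1 − 1007/27994·(0.973100+0.927000))/(1+1007/27994) = 8993/10000 ≈ 0.899300
step 4 [4y] bond c/1=3/50: DF=(547997/500000 − 3/50·(0.973100+0.927000+0.899300))/(1+3/50) = 1751/2000 ≈ 0.875500
step 5 [5y] zero: DF = P = 8601/10000 ≈ 0.860100
step 6 [6y] bond c/1=19/400: DF=(1089237/1000000 − 19/400·(0.973100+0.927000+0.899300+0.875500+0.860100))/(1+19/400) = 4171/5000 ≈ 0.834200
step 7 [7y] bond c/1=13/200: DF=(1215269/1000000 − 13/200·(0.973100+0.927000+0.899300+0.875500+0.860100+0.834200))/(1+13/200) = 4067/5000 ≈ 0.813400
step 8 [8y] bond c/1=3/50: DF=(149163/125000 − 3/50·(0.973100+0.927000+0.899300+0.875500+0.860100+0.834200+0.813400))/(1+3/50) = 3879/5000 ≈ 0.775800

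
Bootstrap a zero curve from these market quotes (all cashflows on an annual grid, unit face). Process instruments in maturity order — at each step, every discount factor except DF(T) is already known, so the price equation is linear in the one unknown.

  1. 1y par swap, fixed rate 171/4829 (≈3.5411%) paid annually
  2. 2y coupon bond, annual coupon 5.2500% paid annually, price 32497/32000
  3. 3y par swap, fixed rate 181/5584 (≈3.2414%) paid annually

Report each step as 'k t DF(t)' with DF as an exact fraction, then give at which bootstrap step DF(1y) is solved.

step 1 [1y] swap r/1=171/4829: DF=(1 − 171/4829·(0))/(1+171/4829) = 4829/5000 ≈ 0.965800
step 2 [2y] bond c/1=21/400: DF=(32497/32000 − 21/400·(0.965800))/(1+21/400) = 9167/10000 ≈ 0.916700
step 3 [3y] swap r/1=181/5584: DF=(1 − 181/5584·(0.965800+0.916700))/(1+181/5584) = 1819/2000 ≈ 0.909500

1 1 4829/5000
2 2 9167/10000
3 3 1819/2000
DF(1y) is solved at step 1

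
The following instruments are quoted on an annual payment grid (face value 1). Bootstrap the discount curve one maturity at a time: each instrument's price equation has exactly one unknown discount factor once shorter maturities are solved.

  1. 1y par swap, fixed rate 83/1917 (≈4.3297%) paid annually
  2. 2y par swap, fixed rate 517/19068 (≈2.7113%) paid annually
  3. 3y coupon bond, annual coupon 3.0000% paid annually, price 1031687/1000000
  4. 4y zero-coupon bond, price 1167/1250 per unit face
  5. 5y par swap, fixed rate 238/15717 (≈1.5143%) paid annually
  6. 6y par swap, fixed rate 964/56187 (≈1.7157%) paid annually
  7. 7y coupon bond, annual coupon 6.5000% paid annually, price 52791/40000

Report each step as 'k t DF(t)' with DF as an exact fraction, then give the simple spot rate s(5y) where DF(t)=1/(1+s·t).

1 1 1917/2000
2 2 9483/10000
3 3 9461/10000
4 4 1167/1250
5 5 4643/5000
6 6 2259/2500
7 7 8963/10000
s(5y) = (1/(4643/5000) − 1)/(5) = 357/23215 ≈ 1.5378%

step 1 [1y] swap r/1=83/1917: DF=(1 − 83/1917·(0))/(1+83/1917) = 1917/2000 ≈ 0.958500
step 2 [2y] swap r/1=517/19068: DF=(1 − 517/19068·(0.958500))/(1+517/19068) = 9483/10000 ≈ 0.948300
step 3 [3y] bond c/1=3/100: DF=(1031687/1000000 − 3/100·(0.958500+0.948300))/(1+3/100) = 9461/10000 ≈ 0.946100
step 4 [4y] zero: DF = P = 1167/1250 ≈ 0.933600
step 5 [5y] swap r/1=238/15717: DF=(1 − 238/15717·(0.958500+0.948300+0.946100+0.933600))/(1+238/15717) = 4643/5000 ≈ 0.928600
step 6 [6y] swap r/1=964/56187: DF=(1 − 964/56187·(0.958500+0.948300+0.946100+0.933600+0.928600))/(1+964/56187) = 2259/2500 ≈ 0.903600
step 7 [7y] bond c/1=13/200: DF=(52791/40000 − 13/200·(0.958500+0.948300+0.946100+0.933600+0.928600+0.903600))/(1+13/200) = 8963/10000 ≈ 0.896300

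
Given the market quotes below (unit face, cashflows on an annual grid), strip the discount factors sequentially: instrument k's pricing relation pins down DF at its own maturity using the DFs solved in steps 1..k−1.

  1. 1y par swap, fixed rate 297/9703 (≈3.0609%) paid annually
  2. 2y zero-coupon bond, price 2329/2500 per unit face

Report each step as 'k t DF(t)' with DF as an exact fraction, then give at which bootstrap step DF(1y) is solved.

step 1 [1y] swap r/1=297/9703: DF=(1 − 297/9703·(0))/(1+297/9703) = 9703/10000 ≈ 0.970300
step 2 [2y] zero: DF = P = 2329/2500 ≈ 0.931600

1 1 9703/10000
2 2 2329/2500
DF(1y) is solved at step 1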